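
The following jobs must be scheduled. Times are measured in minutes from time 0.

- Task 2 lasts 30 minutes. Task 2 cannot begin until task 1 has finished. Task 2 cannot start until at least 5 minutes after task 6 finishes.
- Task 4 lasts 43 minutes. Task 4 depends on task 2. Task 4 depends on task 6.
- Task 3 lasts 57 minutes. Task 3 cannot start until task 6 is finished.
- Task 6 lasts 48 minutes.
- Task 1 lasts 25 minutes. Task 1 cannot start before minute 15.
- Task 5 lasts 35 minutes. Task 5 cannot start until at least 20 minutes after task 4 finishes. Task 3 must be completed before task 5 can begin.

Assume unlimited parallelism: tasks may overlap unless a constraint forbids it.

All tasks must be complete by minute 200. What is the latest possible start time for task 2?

Task 5 must finish by minute 200; it takes 35 minutes, so it must start by 200 − 35 = minute 165.
Since task 5 (must start by minute 165, minus 20-minute gap → minute 145) depends on it, task 4 must finish by minute 145. Backing off its 43-minute duration gives a latest start of minute 102.
Since task 4 (must start by minute 102) depends on it, task 2 must finish by minute 102. Backing off its 30-minute duration gives a latest start of minute 72.

72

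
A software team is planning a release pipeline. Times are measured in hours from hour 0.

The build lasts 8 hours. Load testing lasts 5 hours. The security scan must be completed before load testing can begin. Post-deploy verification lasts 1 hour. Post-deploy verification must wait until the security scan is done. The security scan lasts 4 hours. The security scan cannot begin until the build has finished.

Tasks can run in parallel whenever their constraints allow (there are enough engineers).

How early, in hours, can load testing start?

Nothing blocks the build, so it runs from hour 0 to hour 8.
The security scan cannot begin until the build (finishes hour 8). It runs from hour 8 to 8 + 4 = hour 12.
Load testing waits on the security scan (finishes hour 12), so the earliest it can start is hour 12.

12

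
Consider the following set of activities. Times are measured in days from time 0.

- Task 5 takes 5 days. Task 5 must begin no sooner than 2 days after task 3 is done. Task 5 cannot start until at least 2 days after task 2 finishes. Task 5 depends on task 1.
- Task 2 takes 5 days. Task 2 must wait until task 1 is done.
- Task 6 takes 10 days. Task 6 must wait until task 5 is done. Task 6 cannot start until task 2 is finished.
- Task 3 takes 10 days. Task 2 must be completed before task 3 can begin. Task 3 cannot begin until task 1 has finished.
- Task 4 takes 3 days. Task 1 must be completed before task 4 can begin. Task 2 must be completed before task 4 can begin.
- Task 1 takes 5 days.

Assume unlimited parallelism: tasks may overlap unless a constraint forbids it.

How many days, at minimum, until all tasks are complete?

37

Nothing blocks task 1, so it runs from day 0 to day 5.
After task 1 (finishes day 5), task 2 can start at day 5 and finishes at day 10.
Task 4 needs all of task 1 (finishes day 5); task 2 (finishes day 10). That puts its earliest start at day 10; it finishes at 10 + 3 = day 13.
Task 3 needs all of task 2 (finishes day 10); task 1 (finishes day 5). That puts its earliest start at day 10; it finishes at 10 + 10 = day 20.
For task 5: task 3 (finishes day 20, plus 2-day gap → day 22); task 2 (finishes day 10, plus 2-day gap → day 12); task 1 (finishes day 5). Taking the maximum gives a start of day 22, and it finishes at 22 + 5 = day 27.
Task 6 has to wait for task 5 (finishes day 27); task 2 (finishes day 10). The latest of these is day 27, so task 6 runs day 27 to 27 + 10 = day 37.
All tasks are finished once the last one completes. Finish times: Task 1 at 5, Task 2 at 10, Task 3 at 20, Task 4 at 13, Task 5 at 27, Task 6 at 37. The latest is day 37.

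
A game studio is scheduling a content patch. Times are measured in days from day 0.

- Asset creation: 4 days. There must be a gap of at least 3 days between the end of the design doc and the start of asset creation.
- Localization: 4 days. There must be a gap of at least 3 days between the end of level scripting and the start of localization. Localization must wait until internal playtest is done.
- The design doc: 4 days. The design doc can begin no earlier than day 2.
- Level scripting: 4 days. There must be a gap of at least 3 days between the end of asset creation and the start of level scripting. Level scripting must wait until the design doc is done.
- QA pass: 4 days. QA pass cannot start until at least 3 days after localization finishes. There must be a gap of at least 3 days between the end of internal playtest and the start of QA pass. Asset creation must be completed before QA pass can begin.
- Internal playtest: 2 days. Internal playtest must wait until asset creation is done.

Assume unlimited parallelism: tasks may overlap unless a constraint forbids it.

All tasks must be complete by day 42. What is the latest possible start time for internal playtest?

QA pass must finish by day 42; it takes 4 days, so it must start by 42 − 4 = day 38.
Localization feeds into QA pass (must start by day 38, minus 3-day gap → day 35); so localization must finish by day 35 and therefore start by day 31.
Internal playtest has several dependents: localization (must start by day 31); QA pass (must start by day 38, minus 3-day gap → day 35). The earliest of those limits is day 31, so internal playtest must start by 31 − 2 = day 29.

29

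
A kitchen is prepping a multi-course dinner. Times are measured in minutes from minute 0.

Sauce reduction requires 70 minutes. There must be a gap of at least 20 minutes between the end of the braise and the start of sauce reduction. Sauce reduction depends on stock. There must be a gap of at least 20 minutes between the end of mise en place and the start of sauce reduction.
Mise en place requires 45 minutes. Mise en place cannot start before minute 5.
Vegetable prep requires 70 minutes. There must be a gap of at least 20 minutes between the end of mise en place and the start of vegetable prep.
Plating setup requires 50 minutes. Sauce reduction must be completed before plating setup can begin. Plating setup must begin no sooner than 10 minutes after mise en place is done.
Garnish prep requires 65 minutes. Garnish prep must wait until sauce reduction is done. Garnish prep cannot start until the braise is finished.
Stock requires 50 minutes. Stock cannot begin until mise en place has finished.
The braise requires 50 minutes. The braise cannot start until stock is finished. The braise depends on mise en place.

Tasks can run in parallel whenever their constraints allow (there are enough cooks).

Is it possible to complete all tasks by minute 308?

Yes

Mise en place cannot begin until its own release at minute 5. It runs from minute 5 to 5 + 45 = minute 50.
After mise en place (finishes minute 50, plus 20-minute gap → minute 70), vegetable prep can start at minute 70 and finishes at minute 140.
After mise en place (finishes minute 50), stock can start at minute 50 and finishes at minute 100.
The braise cannot start until stock (finishes minute 100); mise en place (finishes minute 50). The controlling bound is minute 100, so the braise finishes at 100 + 50 = minute 150.
For sauce reduction: the braise (finishes minute 150, plus 20-minute gap → minute 170); stock (finishes minute 100); mise en place (finishes minute 50, plus 20-minute gap → minute 70). Taking the maximum gives a start of minute 170, and it finishes at 170 + 70 = minute 240.
Garnish prep cannot start until sauce reduction (finishes minute 240); the braise (finishes minute 150). The controlling bound is minute 240, so garnish prep finishes at 240 + 65 = minute 305.
Plating setup needs all of sauce reduction (finishes minute 240); mise en place (finishes minute 50, plus 10-minute gap → minute 60). That puts its earliest start at minute 240; it finishes at 240 + 50 = minute 290.
Every task is finished by minute 305, which is no later than the deadline of 308, so the schedule is feasible.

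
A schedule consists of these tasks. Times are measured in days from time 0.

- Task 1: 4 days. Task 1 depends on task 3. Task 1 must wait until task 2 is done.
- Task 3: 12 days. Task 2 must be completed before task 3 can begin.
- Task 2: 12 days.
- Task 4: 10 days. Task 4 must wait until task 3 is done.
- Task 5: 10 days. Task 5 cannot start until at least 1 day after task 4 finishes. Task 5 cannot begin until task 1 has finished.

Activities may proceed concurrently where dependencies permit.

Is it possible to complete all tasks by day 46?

Task 2 can start immediately at day 0; it finishes at day 12.
After task 2 (finishes day 12), task 3 can start at day 12 and finishes at day 24.
Task 4 waits on task 3 (finishes day 24), so it starts at day 24 and finishes at 24 + 10 = day 34.
Task 1 needs all of task 3 (finishes day 24); task 2 (finishes day 12). That puts its earliest start at day 24; it finishes at 24 + 4 = day 28.
Task 5 needs all of task 4 (finishes day 34, plus 1-day gap → day 35); task 1 (finishes day 28). That puts its earliest start at day 35; it finishes at 35 + 10 = day 45.
Every task is finished by day 45, which is no later than the deadline of 46, so the schedule is feasible.

Yes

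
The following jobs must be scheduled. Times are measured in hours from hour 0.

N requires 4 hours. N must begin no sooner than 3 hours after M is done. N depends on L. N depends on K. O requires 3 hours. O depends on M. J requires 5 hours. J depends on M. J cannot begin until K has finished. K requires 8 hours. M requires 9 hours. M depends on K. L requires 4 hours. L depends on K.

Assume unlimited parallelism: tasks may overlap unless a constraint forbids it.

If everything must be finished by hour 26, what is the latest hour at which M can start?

10

N has no dependents, so it just needs to finish by hour 26. Starting by 26 − 4 = hour 22 achieves that.
Nothing follows J; the deadline of hour 26 is its only limit. It must start by 26 − 5 = hour 21.
O has no dependents, so it just needs to finish by hour 26. Starting by 26 − 3 = hour 23 achieves that.
M feeds J (must start by hour 21); N (must start by hour 22, minus 3-hour gap → hour 19); O (must start by hour 23). Taking the minimum, M must finish by hour 19 and start by 19 − 9 = hour 10.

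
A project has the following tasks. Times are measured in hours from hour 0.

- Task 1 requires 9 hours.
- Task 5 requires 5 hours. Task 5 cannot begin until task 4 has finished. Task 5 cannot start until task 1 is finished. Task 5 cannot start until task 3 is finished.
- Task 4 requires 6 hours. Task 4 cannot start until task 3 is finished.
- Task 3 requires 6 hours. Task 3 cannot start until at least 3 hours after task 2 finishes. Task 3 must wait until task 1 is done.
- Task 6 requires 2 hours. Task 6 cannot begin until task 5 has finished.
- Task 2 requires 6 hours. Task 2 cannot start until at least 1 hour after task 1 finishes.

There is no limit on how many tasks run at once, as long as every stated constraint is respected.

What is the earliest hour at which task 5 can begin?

31

Nothing blocks task 1, so it runs from hour 0 to hour 9.
After task 1 (finishes hour 9, plus 1-hour gap → hour 10), task 2 can start at hour 10 and finishes at hour 16.
Task 3 has to wait for task 2 (finishes hour 16, plus 3-hour gap → hour 19); task 1 (finishes hour 9). The latest of these is hour 19, so task 3 runs hour 19 to 19 + 6 = hour 25.
Task 4 waits on task 3 (finishes hour 25), so it starts at hour 25 and finishes at 25 + 6 = hour 31.
Task 5 waits on task 4 (finishes hour 31); task 1 (finishes hour 9); task 3 (finishes hour 25). The latest of these is hour 31, which is the earliest task 5 can start.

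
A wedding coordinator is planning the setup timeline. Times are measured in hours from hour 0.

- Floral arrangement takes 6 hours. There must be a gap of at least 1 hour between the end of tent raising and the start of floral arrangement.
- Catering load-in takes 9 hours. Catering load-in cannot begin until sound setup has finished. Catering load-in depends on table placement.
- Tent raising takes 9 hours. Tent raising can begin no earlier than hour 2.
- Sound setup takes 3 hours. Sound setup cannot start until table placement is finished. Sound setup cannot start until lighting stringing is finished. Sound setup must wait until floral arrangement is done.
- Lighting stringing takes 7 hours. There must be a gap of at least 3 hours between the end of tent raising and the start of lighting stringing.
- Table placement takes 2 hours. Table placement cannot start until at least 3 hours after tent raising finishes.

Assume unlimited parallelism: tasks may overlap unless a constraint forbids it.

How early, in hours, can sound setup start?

Tent raising cannot begin until its own release at hour 2. It runs from hour 2 to 2 + 9 = hour 11.
Lighting stringing waits on tent raising (finishes hour 11, plus 3-hour gap → hour 14), so it starts at hour 14 and finishes at 14 + 7 = hour 21.
Floral arrangement waits on tent raising (finishes hour 11, plus 1-hour gap → hour 12), so it starts at hour 12 and finishes at 12 + 6 = hour 18.
After tent raising (finishes hour 11, plus 3-hour gap → hour 14), table placement can start at hour 14 and finishes at hour 16.
Sound setup waits on table placement (finishes hour 16); lighting stringing (finishes hour 21); floral arrangement (finishes hour 18). The latest of these is hour 21, which is the earliest sound setup can start.

21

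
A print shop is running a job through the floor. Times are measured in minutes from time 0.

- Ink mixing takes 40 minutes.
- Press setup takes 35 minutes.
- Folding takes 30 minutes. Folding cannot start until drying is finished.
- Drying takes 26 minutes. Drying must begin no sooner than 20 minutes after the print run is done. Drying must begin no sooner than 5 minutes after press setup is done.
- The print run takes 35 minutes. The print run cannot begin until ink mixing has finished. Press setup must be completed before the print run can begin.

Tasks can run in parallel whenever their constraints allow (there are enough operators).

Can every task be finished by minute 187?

Yes

Press setup can start immediately at minute 0; it finishes at minute 35.
Ink mixing has no prerequisites, so it starts at minute 0 and finishes at minute 40.
The print run needs all of ink mixing (finishes minute 40); press setup (finishes minute 35). That puts its earliest start at minute 40; it finishes at 40 + 35 = minute 75.
For drying: the print run (finishes minute 75, plus 20-minute gap → minute 95); press setup (finishes minute 35, plus 5-minute gap → minute 40). Taking the maximum gives a start of minute 95, and it finishes at 95 + 26 = minute 121.
Folding cannot begin until drying (finishes minute 121). It runs from minute 121 to 121 + 30 = minute 151.
Every task is finished by minute 151, which is no later than the deadline of 187, so the schedule is feasible.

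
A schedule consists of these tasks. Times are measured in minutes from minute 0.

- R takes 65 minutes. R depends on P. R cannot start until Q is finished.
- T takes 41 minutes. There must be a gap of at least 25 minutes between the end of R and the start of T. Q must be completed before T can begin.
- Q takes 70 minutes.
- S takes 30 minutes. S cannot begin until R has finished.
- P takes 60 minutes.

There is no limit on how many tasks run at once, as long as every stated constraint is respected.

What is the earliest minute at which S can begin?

135

Q can start immediately at minute 0; it finishes at minute 70.
P can start immediately at minute 0; it finishes at minute 60.
R has to wait for P (finishes minute 60); Q (finishes minute 70). The latest of these is minute 70, so R runs minute 70 to 70 + 65 = minute 135.
S waits on R (finishes minute 135), so the earliest it can start is minute 135.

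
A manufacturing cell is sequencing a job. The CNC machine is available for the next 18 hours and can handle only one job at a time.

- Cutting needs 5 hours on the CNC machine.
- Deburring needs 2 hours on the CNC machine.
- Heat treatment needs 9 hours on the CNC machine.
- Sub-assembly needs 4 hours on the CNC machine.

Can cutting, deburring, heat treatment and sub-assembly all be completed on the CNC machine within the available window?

No

Running back to back, the jobs need 5 + 2 + 9 + 4 = 20 hours on the CNC machine.
Since 20 > 18, they cannot all fit.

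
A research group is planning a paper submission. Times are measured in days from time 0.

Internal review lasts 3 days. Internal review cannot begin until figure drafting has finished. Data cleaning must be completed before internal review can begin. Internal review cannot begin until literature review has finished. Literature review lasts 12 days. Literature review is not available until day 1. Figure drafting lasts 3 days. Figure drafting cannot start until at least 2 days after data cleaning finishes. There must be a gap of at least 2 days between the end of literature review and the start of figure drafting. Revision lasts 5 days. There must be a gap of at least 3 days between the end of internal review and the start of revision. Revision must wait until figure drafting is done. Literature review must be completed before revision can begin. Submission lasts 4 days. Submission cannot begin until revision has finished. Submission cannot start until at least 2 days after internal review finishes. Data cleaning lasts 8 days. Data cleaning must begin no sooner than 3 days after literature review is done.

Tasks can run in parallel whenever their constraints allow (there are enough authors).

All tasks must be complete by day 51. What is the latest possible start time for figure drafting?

33

Submission must finish by day 51; it takes 4 days, so it must start by 51 − 4 = day 47.
Revision has to be done before submission (must start by day 47). That means finishing by day 47, i.e. starting by 47 − 5 = day 42.
Internal review has several dependents: revision (must start by day 42, minus 3-day gap → day 39); submission (must start by day 47, minus 2-day gap → day 45). The earliest of those limits is day 39, so internal review must start by 39 − 3 = day 36.
Figure drafting has several dependents: internal review (must start by day 36); revision (must start by day 42). The earliest of those limits is day 36, so figure drafting must start by 36 − 3 = day 33.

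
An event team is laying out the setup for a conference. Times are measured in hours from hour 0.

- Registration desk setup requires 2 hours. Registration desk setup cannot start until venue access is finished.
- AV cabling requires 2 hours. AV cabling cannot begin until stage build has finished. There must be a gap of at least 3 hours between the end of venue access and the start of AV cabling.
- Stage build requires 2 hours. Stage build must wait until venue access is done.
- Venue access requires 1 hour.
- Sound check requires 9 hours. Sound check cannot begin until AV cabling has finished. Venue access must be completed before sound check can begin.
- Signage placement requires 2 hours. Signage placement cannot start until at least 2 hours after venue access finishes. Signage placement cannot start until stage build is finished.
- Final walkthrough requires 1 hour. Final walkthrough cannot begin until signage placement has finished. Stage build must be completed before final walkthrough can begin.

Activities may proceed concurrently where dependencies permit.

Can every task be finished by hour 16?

Yes

Venue access can start immediately at hour 0; it finishes at hour 1.
Registration desk setup cannot begin until venue access (finishes hour 1). It runs from hour 1 to 1 + 2 = hour 3.
Stage build cannot begin until venue access (finishes hour 1). It runs from hour 1 to 1 + 2 = hour 3.
Signage placement cannot start until venue access (finishes hour 1, plus 2-hour gap → hour 3); stage build (finishes hour 3). The controlling bound is hour 3, so signage placement finishes at 3 + 2 = hour 5.
For final walkthrough: signage placement (finishes hour 5); stage build (finishes hour 3). Taking the maximum gives a start of hour 5, and it finishes at 5 + 1 = hour 6.
AV cabling has to wait for stage build (finishes hour 3); venue access (finishes hour 1, plus 3-hour gap → hour 4). The latest of these is hour 4, so AV cabling runs hour 4 to 4 + 2 = hour 6.
For sound check: AV cabling (finishes hour 6); venue access (finishes hour 1). Taking the maximum gives a start of hour 6, and it finishes at 6 + 9 = hour 15.
Every task is finished by hour 15, which is no later than the deadline of 16, so the schedule is feasible.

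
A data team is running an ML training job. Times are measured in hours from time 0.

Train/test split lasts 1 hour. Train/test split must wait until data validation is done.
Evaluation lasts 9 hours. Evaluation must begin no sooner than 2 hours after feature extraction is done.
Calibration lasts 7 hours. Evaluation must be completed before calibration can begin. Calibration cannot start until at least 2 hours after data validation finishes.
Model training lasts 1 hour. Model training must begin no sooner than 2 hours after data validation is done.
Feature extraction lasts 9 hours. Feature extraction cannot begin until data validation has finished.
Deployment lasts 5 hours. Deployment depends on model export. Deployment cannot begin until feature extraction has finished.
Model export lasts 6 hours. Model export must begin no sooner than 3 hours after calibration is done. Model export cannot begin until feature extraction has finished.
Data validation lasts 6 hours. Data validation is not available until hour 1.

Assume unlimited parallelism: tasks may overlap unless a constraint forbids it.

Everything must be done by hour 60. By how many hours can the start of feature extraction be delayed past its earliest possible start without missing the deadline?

12

After its own release at hour 1, data validation can start at hour 1 and finishes at hour 7.
Feature extraction cannot begin until data validation (finishes hour 7). It runs from hour 7 to 7 + 9 = hour 16.

Working backward from the deadline:
To finish by hour 60, deployment (duration 5) must start no later than hour 55.
Model export has to be done before deployment (must start by hour 55). That means finishing by hour 55, i.e. starting by 55 − 6 = hour 49.
Calibration has to be done before model export (must start by hour 49, minus 3-hour gap → hour 46). That means finishing by hour 46, i.e. starting by 46 − 7 = hour 39.
Since calibration (must start by hour 39) depends on it, evaluation must finish by hour 39. Backing off its 9-hour duration gives a latest start of hour 30.
For feature extraction: evaluation (must start by hour 30, minus 2-hour gap → hour 28); model export (must start by hour 49); deployment (must start by hour 55). The most restrictive is hour 28; with a 9-hour duration, feature extraction must start by hour 19.
So feature extraction can start as early as hour 7 and as late as hour 19, giving 19 − 7 = 12 hours of slack.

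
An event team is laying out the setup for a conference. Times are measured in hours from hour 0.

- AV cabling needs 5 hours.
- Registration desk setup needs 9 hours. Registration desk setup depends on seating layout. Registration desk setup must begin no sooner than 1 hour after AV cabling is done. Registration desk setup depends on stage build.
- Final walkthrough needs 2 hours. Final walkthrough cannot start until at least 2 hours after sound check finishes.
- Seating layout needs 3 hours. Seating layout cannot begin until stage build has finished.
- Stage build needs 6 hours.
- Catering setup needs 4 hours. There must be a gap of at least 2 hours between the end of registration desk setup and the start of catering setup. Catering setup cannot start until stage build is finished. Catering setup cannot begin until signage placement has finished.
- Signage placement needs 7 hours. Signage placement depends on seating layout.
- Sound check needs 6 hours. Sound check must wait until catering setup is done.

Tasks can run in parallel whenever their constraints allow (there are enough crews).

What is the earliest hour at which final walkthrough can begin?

Nothing blocks AV cabling, so it runs from hour 0 to hour 5.
Nothing blocks stage build, so it runs from hour 0 to hour 6.
Seating layout cannot begin until stage build (finishes hour 6). It runs from hour 6 to 6 + 3 = hour 9.
Signage placement cannot begin until seating layout (finishes hour 9). It runs from hour 9 to 9 + 7 = hour 16.
Registration desk setup needs all of seating layout (finishes hour 9); AV cabling (finishes hour 5, plus 1-hour gap → hour 6); stage build (finishes hour 6). That puts its earliest start at hour 9; it finishes at 9 + 9 = hour 18.
For catering setup: registration desk setup (finishes hour 18, plus 2-hour gap → hour 20); stage build (finishes hour 6); signage placement (finishes hour 16). Taking the maximum gives a start of hour 20, and it finishes at 20 + 4 = hour 24.
Sound check cannot begin until catering setup (finishes hour 24). It runs from hour 24 to 24 + 6 = hour 30.
Final walkthrough waits on sound check (finishes hour 30, plus 2-hour gap → hour 32), so the earliest it can start is hour 32.

32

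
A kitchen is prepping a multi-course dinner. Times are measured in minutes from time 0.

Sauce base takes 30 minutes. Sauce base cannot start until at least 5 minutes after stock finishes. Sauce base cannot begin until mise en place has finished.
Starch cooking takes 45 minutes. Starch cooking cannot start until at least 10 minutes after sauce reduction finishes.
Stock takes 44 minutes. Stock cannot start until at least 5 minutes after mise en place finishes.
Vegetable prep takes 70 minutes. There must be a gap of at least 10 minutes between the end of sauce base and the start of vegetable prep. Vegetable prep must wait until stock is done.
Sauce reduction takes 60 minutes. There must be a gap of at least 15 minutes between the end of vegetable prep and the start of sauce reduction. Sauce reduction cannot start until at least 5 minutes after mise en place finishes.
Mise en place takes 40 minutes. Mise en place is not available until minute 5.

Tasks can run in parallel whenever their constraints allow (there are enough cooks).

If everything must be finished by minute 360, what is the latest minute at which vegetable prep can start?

Starch cooking must finish by minute 360; it takes 45 minutes, so it must start by 360 − 45 = minute 315.
Sauce reduction has to be done before starch cooking (must start by minute 315, minus 10-minute gap → minute 305). That means finishing by minute 305, i.e. starting by 305 − 60 = minute 245.
Vegetable prep has to be done before sauce reduction (must start by minute 245, minus 15-minute gap → minute 230). That means finishing by minute 230, i.e. starting by 230 − 70 = minute 160.

160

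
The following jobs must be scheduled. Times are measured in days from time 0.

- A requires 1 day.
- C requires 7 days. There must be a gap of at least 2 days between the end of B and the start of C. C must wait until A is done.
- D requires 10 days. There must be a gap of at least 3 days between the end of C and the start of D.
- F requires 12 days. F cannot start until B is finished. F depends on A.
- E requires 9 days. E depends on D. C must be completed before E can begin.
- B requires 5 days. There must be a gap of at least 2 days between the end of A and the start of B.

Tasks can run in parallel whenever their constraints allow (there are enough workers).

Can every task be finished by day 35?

No

A has no prerequisites, so it starts at day 0 and finishes at day 1.
After A (finishes day 1, plus 2-day gap → day 3), B can start at day 3 and finishes at day 8.
F cannot start until B (finishes day 8); A (finishes day 1). The controlling bound is day 8, so F finishes at 8 + 12 = day 20.
For C: B (finishes day 8, plus 2-day gap → day 10); A (finishes day 1). Taking the maximum gives a start of day 10, and it finishes at 10 + 7 = day 17.
D cannot begin until C (finishes day 17, plus 3-day gap → day 20). It runs from day 20 to 20 + 10 = day 30.
For E: D (finishes day 30); C (finishes day 17). Taking the maximum gives a start of day 30, and it finishes at 30 + 9 = day 39.
The earliest everything can be done is day 39, which is after the deadline of 35, so it is not possible.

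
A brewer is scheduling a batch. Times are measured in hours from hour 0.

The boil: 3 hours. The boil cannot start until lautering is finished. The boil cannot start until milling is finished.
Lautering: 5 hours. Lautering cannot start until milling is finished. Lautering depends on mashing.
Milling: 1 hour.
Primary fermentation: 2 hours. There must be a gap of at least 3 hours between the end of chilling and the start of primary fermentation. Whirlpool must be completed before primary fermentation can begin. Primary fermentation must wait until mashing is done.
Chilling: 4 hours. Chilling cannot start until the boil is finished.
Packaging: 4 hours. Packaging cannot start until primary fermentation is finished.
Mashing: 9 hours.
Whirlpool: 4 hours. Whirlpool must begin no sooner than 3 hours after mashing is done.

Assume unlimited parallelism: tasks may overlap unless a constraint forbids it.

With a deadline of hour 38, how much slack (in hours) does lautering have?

8

Mashing has no prerequisites, so it starts at hour 0 and finishes at hour 9.
Milling can start immediately at hour 0; it finishes at hour 1.
Lautering cannot start until milling (finishes hour 1); mashing (finishes hour 9). The controlling bound is hour 9, so lautering finishes at 9 + 5 = hour 14.

Working backward from the deadline:
Packaging must finish by hour 38; it takes 4 hours, so it must start by 38 − 4 = hour 34.
Primary fermentation has to be done before packaging (must start by hour 34). That means finishing by hour 34, i.e. starting by 34 − 2 = hour 32.
Chilling has to be done before primary fermentation (must start by hour 32, minus 3-hour gap → hour 29). That means finishing by hour 29, i.e. starting by 29 − 4 = hour 25.
The boil feeds into chilling (must start by hour 25); so the boil must finish by hour 25 and therefore start by hour 22.
Lautering must finish before the boil (must start by hour 22). With a 5-hour duration, lautering must start by 22 − 5 = hour 17.
So lautering can start as early as hour 9 and as late as hour 17, giving 17 − 9 = 8 hours of slack.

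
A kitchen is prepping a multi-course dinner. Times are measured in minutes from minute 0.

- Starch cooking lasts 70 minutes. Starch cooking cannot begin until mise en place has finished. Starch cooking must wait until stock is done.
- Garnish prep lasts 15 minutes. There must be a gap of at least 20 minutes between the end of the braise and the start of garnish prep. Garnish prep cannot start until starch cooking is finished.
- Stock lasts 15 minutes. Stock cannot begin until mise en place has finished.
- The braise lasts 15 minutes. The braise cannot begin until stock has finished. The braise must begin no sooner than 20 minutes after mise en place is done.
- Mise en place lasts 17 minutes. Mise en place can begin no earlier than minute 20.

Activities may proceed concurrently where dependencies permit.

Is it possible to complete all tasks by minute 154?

Mise en place cannot begin until its own release at minute 20. It runs from minute 20 to 20 + 17 = minute 37.
After mise en place (finishes minute 37), stock can start at minute 37 and finishes at minute 52.
Starch cooking has to wait for mise en place (finishes minute 37); stock (finishes minute 52). The latest of these is minute 52, so starch cooking runs minute 52 to 52 + 70 = minute 122.
For the braise: stock (finishes minute 52); mise en place (finishes minute 37, plus 20-minute gap → minute 57). Taking the maximum gives a start of minute 57, and it finishes at 57 + 15 = minute 72.
Garnish prep has to wait for the braise (finishes minute 72, plus 20-minute gap → minute 92); starch cooking (finishes minute 122). The latest of these is minute 122, so garnish prep runs minute 122 to 122 + 15 = minute 137.
Every task is finished by minute 137, which is no later than the deadline of 154, so the schedule is feasible.

Yes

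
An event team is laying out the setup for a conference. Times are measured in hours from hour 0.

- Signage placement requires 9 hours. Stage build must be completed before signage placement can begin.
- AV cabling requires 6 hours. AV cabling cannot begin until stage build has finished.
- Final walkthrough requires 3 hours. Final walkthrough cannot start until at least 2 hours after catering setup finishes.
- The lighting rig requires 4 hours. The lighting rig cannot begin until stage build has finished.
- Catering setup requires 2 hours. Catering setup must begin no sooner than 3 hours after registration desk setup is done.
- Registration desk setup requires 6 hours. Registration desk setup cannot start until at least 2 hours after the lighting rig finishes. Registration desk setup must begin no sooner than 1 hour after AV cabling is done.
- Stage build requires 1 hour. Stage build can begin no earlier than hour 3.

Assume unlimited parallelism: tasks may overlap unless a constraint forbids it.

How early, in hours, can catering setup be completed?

Stage build waits on its own release at hour 3, so it starts at hour 3 and finishes at 3 + 1 = hour 4.
After stage build (finishes hour 4), AV cabling can start at hour 4 and finishes at hour 10.
The lighting rig cannot begin until stage build (finishes hour 4). It runs from hour 4 to 4 + 4 = hour 8.
Registration desk setup needs all of the lighting rig (finishes hour 8, plus 2-hour gap → hour 10); AV cabling (finishes hour 10, plus 1-hour gap → hour 11). That puts its earliest start at hour 11; it finishes at 11 + 6 = hour 17.
Catering setup cannot begin until registration desk setup (finishes hour 17, plus 3-hour gap → hour 20). It runs from hour 20 to 20 + 2 = hour 22.

22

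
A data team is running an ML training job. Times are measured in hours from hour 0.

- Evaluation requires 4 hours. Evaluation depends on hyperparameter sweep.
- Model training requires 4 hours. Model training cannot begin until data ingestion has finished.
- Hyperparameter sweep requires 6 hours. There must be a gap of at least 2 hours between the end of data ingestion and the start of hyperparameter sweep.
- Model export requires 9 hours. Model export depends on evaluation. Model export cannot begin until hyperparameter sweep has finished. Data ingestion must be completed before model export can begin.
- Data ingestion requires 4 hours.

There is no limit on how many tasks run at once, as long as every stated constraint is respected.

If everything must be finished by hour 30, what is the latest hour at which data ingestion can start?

5

Model export must finish by hour 30; it takes 9 hours, so it must start by 30 − 9 = hour 21.
Evaluation must finish before model export (must start by hour 21). With a 4-hour duration, evaluation must start by 21 − 4 = hour 17.
Hyperparameter sweep feeds evaluation (must start by hour 17); model export (must start by hour 21). Taking the minimum, hyperparameter sweep must finish by hour 17 and start by 17 − 6 = hour 11.
Model training has no dependents, so it just needs to finish by hour 30. Starting by 30 − 4 = hour 26 achieves that.
Data ingestion has several dependents: hyperparameter sweep (must start by hour 11, minus 2-hour gap → hour 9); model training (must start by hour 26); model export (must start by hour 21). The earliest of those limits is hour 9, so data ingestion must start by 9 − 4 = hour 5.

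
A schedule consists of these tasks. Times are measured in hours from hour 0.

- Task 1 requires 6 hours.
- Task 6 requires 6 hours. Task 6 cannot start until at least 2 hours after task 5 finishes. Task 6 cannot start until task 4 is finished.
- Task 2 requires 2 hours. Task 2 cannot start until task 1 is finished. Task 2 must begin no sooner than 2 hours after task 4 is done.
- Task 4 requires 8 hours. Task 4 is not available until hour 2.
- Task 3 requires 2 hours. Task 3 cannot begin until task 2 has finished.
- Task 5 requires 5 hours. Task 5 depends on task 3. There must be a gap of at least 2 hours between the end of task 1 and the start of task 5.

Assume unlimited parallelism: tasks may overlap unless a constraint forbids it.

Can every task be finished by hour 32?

Task 4 cannot begin until its own release at hour 2. It runs from hour 2 to 2 + 8 = hour 10.
Task 1 has no prerequisites, so it starts at hour 0 and finishes at hour 6.
Task 2 needs all of task 1 (finishes hour 6); task 4 (finishes hour 10, plus 2-hour gap → hour 12). That puts its earliest start at hour 12; it finishes at 12 + 2 = hour 14.
Task 3 waits on task 2 (finishes hour 14), so it starts at hour 14 and finishes at 14 + 2 = hour 16.
Task 5 has to wait for task 3 (finishes hour 16); task 1 (finishes hour 6, plus 2-hour gap → hour 8). The latest of these is hour 16, so task 5 runs hour 16 to 16 + 5 = hour 21.
Task 6 cannot start until task 5 (finishes hour 21, plus 2-hour gap → hour 23); task 4 (finishes hour 10). The controlling bound is hour 23, so task 6 finishes at 23 + 6 = hour 29.
Every task is finished by hour 29, which is no later than the deadline of 32, so the schedule is feasible.

Yes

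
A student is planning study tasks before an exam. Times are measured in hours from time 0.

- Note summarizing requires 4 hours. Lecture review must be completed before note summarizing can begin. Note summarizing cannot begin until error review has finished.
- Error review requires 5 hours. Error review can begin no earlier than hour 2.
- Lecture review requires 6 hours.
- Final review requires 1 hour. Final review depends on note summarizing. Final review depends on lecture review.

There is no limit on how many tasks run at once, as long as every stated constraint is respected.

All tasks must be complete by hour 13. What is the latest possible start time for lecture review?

2

Final review must finish by hour 13; it takes 1 hour, so it must start by 13 − 1 = hour 12.
Note summarizing has to be done before final review (must start by hour 12). That means finishing by hour 12, i.e. starting by 12 − 4 = hour 8.
For lecture review: note summarizing (must start by hour 8); final review (must start by hour 12). The most restrictive is hour 8; with a 6-hour duration, lecture review must start by hour 2.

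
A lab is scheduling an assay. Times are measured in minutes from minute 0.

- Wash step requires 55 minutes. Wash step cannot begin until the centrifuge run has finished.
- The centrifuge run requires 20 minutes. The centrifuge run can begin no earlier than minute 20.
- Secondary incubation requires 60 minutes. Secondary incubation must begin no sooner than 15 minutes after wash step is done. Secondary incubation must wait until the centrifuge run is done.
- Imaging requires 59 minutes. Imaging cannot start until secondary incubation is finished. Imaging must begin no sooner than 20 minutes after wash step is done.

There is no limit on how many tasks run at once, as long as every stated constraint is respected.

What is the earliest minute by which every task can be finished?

229

The centrifuge run waits on its own release at minute 20, so it starts at minute 20 and finishes at 20 + 20 = minute 40.
Wash step waits on the centrifuge run (finishes minute 40), so it starts at minute 40 and finishes at 40 + 55 = minute 95.
For secondary incubation: wash step (finishes minute 95, plus 15-minute gap → minute 110); the centrifuge run (finishes minute 40). Taking the maximum gives a start of minute 110, and it finishes at 110 + 60 = minute 170.
Imaging needs all of secondary incubation (finishes minute 170); wash step (finishes minute 95, plus 20-minute gap → minute 115). That puts its earliest start at minute 170; it finishes at 170 + 59 = minute 229.
All tasks are finished once the last one completes. Finish times: The centrifuge run at 40, Wash step at 95, Secondary incubation at 170, Imaging at 229. The latest is minute 229.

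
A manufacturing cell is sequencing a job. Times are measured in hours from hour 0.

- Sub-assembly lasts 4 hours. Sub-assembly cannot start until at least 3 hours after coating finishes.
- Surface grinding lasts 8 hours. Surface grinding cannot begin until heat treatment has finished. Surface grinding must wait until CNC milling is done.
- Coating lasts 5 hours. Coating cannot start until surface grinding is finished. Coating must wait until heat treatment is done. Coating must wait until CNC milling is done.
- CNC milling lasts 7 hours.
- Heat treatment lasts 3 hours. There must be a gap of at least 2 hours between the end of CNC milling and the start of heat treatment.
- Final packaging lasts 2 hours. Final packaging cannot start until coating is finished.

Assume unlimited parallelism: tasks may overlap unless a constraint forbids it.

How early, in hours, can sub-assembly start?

28

CNC milling has no prerequisites, so it starts at hour 0 and finishes at hour 7.
Heat treatment waits on CNC milling (finishes hour 7, plus 2-hour gap → hour 9), so it starts at hour 9 and finishes at 9 + 3 = hour 12.
Surface grinding has to wait for heat treatment (finishes hour 12); CNC milling (finishes hour 7). The latest of these is hour 12, so surface grinding runs hour 12 to 12 + 8 = hour 20.
Coating has to wait for surface grinding (finishes hour 20); heat treatment (finishes hour 12); CNC milling (finishes hour 7). The latest of these is hour 20, so coating runs hour 20 to 20 + 5 = hour 25.
Sub-assembly waits on coating (finishes hour 25, plus 3-hour gap → hour 28), so the earliest it can start is hour 28.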